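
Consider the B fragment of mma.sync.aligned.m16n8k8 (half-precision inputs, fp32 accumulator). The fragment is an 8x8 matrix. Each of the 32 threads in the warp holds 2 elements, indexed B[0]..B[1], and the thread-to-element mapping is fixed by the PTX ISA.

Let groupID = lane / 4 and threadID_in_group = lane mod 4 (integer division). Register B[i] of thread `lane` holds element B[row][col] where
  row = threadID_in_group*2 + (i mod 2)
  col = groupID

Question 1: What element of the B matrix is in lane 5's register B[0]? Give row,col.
2,1

L=5→G=5>>2=1, T=5&3=1
[0]→row 1·2+0=2  col G=1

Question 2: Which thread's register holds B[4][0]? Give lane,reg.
c=0⇒gr=0  r=4⇒th=2,odd=0
L=0*4+2=2  i=0=0

2,0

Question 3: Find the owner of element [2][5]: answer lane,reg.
c: 5->gid=5  r: 2->tid=1,i&1=0
L=5*4+1=21  i=0=0

21,0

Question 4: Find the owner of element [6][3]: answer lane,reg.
15,0

c=3⇒gr=3  r=6⇒th=3,odd=0
L=3*4+3=15  i=0=0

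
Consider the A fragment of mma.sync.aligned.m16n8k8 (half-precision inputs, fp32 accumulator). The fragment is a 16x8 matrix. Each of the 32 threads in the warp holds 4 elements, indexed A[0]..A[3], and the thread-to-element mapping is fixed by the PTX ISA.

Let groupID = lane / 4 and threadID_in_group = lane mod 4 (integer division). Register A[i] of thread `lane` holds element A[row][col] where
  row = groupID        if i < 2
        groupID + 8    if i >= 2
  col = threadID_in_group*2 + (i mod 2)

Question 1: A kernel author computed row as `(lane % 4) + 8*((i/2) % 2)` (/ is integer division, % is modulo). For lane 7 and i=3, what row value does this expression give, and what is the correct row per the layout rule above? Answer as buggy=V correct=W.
`(lane % 4) + 8*((i/2) % 2)`[7,3]->11
lane 7->7/4=1, 7 mod 4=3
i=3  r:1+8->9  c:2·3+1->7
row: 11 vs 9

buggy=11 correct=9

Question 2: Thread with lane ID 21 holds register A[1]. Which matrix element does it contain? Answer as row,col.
5,3

lane 21=>21/4=5, 21 mod 4=1
i=1  r:5+0=>5  c:2·1+1=>3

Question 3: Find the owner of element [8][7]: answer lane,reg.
3,3

r=8→G=0,rhi=1  c=7→T=3,p=1
L=0*4+3=3  i=1*2+1=3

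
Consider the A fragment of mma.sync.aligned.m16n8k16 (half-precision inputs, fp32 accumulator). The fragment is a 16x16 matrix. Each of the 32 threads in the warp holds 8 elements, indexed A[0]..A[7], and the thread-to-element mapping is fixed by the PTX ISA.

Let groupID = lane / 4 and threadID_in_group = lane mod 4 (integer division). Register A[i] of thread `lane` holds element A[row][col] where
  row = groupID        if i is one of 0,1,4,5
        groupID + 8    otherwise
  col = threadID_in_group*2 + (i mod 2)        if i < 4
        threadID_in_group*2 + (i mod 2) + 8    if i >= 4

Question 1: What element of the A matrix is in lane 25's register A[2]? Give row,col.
25: G=6,T=1
[2] (6+8,1*2+0+0) = (14,2)

14,2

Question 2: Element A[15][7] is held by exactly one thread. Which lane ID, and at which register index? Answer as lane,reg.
r=15⇒gr=7,Rb=1  c=7⇒Cb=0,th=3,odd=1
L=7*4+3=31  i=0*4+1*2+1=3

31,3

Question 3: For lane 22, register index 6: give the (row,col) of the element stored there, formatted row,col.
L=22⇒gr=22>>2=5, th=22&3=2
[6]⇒row 5+8=13  col 2·2+0+8=12

13,12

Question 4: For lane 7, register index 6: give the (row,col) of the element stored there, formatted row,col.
9,14

lane 7: gr=1 (7/4), th=3 (7%4)
i=6: r=1+8=9, c=3*2+0+8=14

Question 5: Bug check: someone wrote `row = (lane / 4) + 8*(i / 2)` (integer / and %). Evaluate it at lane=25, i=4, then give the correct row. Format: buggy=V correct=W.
`(lane / 4) + 8*(i / 2)`[25,4]->22
lane 25: g=6 (25/4), t=1 (25%4)
i=4: r=6+0=6, c=1*2+0+8=10
row: 22 vs 6

buggy=22 correct=6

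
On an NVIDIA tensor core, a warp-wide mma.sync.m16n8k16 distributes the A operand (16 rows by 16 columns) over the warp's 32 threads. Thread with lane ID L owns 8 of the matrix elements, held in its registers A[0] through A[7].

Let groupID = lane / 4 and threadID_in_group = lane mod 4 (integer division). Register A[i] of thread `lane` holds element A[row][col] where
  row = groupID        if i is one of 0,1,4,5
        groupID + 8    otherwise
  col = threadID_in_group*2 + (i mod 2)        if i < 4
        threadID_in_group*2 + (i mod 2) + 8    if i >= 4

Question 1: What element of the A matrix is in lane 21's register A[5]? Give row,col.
5,11

lane 21=>21/4=5, 21 mod 4=1
i=5  r:5+0=>5  c:2·1+1+8=>11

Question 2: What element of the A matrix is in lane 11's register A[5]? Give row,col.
lane 11: g=2 (11/4), t=3 (11%4)
i=5: r=2+0=2, c=3*2+1+8=15

2,15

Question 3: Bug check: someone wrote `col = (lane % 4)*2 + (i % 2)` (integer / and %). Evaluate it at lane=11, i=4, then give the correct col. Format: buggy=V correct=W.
buggy=6 correct=14

`(lane % 4)*2 + (i % 2)`[11,4]->6
lane 11->11/4=2, 11 mod 4=3
i=4  r:2+0->2  c:2·3+0+8->14
col: 6 vs 14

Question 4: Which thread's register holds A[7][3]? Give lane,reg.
29,1

r=7→G=7,rhi=0  c=3→chi=0,T=1,p=1
L=7*4+1=29  i=0*4+0*2+1=1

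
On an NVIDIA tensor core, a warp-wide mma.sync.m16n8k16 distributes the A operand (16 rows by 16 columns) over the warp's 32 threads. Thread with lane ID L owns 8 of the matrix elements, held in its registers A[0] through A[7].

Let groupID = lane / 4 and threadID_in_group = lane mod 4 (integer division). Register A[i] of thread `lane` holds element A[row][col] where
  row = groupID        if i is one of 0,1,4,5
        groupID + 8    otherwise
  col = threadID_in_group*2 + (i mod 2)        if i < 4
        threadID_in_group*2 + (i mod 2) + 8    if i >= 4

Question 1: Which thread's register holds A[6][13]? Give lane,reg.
r:6=>grp=6,rB=0  c:13=>cB=1,tig=2,lo=1
L=6*4+2=26  i=1*4+0*2+1=5

26,5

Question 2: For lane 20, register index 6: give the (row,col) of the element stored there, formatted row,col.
13,8

lane 20: gr=5 (20/4), th=0 (20%4)
i=6: r=5+8=13, c=0*2+0+8=8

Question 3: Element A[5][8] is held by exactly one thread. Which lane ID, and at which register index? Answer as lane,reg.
r=5->g=5,rb=0  c=8->cb=1,t=0,b0=0
L=5*4+0=20  i=1*4+0*2+0=4

20,4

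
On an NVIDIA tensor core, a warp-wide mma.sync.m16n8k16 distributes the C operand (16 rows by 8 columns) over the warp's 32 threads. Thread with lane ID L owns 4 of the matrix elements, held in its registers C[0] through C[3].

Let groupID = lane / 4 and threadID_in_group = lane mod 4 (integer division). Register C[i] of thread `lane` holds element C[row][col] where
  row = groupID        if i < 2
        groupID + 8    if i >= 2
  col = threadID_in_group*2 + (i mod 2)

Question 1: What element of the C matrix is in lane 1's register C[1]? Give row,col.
0,3

lane 1: gr=0 (1/4), th=1 (1%4)
i=1: r=0+0=0, c=1*2+1=3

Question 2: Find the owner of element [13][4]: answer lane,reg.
r=13⇒gr=5,Rb=1  c=4⇒th=2,odd=0
L=5*4+2=22  i=1*2+0=2

22,2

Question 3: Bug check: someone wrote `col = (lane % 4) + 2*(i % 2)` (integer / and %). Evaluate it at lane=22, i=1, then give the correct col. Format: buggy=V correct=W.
buggy=4 correct=5

`(lane % 4) + 2*(i % 2)`[22,1]->4
22: gid=5,tid=2
[1] (5+0,2*2+1) = (5,5)
col: 4 vs 5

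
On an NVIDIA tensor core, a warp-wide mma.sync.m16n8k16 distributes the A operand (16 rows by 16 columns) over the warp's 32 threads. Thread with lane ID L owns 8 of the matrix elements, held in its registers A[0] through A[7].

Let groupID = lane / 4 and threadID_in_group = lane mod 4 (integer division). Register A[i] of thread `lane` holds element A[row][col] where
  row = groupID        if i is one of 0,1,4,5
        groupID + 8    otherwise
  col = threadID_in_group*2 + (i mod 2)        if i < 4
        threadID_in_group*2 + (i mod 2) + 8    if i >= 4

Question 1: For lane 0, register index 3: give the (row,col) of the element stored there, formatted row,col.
L=0->gid=0>>2=0, tid=0&3=0
[3]->row 0+8=8  col 0·2+1+0=1

8,1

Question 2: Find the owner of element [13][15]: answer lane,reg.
23,7

r=13->g=5,rb=1  c=15->cb=1,t=3,b0=1
L=5*4+3=23  i=1*4+1*2+1=7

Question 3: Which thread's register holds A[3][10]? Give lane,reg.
r=3->g=3,rb=0  c=10->cb=1,t=1,b0=0
L=3*4+1=13  i=1*4+0*2+0=4

13,4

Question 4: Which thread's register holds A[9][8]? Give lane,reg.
4,6

r:9=>grp=1,rB=1  c:8=>cB=1,tig=0,lo=0
L=1*4+0=4  i=1*4+1*2+0=6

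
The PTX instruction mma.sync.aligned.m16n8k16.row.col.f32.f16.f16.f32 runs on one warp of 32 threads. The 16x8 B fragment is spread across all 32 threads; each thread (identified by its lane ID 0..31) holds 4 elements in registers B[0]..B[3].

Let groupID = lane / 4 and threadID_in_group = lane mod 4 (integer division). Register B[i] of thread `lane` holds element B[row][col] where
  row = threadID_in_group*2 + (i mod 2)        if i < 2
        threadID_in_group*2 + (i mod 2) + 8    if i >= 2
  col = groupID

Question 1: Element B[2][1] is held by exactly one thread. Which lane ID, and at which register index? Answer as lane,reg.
c: 1->gid=1  r: 2->r8=0,tid=1,i&1=0
L=1*4+1=5  i=0*2+0=0

5,0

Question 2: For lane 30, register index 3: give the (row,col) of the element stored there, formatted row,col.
13,7

lane 30->30/4=7, 30 mod 4=2
i=3  r:2·2+1+8->13  c:7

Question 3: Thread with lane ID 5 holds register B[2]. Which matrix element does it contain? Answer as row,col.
10,1

5: g=1,t=1
[2] (1*2+0+8,1) = (10,1)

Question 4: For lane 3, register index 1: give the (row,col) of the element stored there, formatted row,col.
7,0

lane 3->3/4=0, 3 mod 4=3
i=1  r:2·3+1+0->7  c:0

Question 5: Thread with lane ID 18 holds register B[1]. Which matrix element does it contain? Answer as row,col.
5,4

lane 18: G=4 (18/4), T=2 (18%4)
i=1: r=2*2+1+0=5, c=G=4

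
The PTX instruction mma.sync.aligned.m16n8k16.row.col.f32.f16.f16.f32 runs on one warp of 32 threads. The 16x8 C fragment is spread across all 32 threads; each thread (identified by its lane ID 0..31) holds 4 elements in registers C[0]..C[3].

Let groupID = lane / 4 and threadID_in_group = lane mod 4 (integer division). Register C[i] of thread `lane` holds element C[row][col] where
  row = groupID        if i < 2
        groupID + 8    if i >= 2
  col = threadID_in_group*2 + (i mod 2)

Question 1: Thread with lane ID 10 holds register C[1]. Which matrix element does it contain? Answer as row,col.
2,5

10: grp=2,tig=2
[1] (2+0,2*2+1) = (2,5)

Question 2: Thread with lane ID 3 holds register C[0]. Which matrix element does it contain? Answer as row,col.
0,6

3: grp=0,tig=3
[0] (0+0,3*2+0) = (0,6)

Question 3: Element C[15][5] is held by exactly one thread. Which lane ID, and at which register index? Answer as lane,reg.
r=15→G=7,rhi=1  c=5→T=2,p=1
L=7*4+2=30  i=1*2+1=3

30,3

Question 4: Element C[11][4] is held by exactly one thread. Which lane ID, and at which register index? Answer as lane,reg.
14,2

r:11=>grp=3,rB=1  c:4=>tig=2,lo=0
L=3*4+2=14  i=1*2+0=2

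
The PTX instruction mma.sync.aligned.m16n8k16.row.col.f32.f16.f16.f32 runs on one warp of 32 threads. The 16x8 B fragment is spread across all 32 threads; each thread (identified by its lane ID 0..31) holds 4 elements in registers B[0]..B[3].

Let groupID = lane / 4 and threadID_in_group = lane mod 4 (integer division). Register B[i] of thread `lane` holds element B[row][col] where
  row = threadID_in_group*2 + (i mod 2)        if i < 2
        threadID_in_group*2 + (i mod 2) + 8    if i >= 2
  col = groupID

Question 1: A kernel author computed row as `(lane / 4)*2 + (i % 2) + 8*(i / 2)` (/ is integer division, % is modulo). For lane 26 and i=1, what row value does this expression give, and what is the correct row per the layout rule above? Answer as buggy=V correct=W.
buggy=13 correct=5

`(lane / 4)*2 + (i % 2) + 8*(i / 2)`[26,1]⇒13
lane 26⇒26/4=6, 26 mod 4=2
i=1  r:2·2+1+0⇒5  c:6
row: 13 vs 5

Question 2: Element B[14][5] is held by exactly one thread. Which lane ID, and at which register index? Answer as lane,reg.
c=5->g=5  r=14->rb=1,t=3,b0=0
L=5*4+3=23  i=1*2+0=2

23,2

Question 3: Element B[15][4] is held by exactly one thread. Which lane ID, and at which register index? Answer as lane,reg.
c=4⇒gr=4  r=15⇒Rb=1,th=3,odd=1
L=4*4+3=19  i=1*2+1=3

19,3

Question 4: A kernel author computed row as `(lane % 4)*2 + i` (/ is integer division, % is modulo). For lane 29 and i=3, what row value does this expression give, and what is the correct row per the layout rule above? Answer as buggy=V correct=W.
buggy=5 correct=11

`(lane % 4)*2 + i`[29,3]⇒5
lane 29: gr=7 (29/4), th=1 (29%4)
i=3: r=1*2+1+8=11, c=gr=7
row: 5 vs 11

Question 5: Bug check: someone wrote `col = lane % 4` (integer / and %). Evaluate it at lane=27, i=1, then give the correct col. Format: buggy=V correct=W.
`lane % 4`[27,1]->3
lane 27->27/4=6, 27 mod 4=3
i=1  r:2·3+1+0->7  c:6
col: 3 vs 6

buggy=3 correct=6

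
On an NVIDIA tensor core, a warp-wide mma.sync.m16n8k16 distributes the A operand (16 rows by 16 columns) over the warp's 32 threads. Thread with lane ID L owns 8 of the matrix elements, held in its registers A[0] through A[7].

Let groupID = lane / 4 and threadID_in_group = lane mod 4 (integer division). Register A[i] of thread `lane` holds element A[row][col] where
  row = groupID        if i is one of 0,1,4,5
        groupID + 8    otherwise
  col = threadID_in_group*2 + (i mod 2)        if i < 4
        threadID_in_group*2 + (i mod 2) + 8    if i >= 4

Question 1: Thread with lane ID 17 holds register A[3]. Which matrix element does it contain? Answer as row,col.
12,3

17: G=4,T=1
[3] (4+8,1*2+1+0) = (12,3)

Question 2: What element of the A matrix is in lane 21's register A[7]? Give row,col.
13,11

lane 21->21/4=5, 21 mod 4=1
i=7  r:5+8->13  c:2·1+1+8->11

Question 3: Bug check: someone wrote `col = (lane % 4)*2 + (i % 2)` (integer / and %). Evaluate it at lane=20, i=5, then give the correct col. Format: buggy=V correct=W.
buggy=1 correct=9

`(lane % 4)*2 + (i % 2)`[20,5]->1
L=20->g=20>>2=5, t=20&3=0
[5]->row 5+0=5  col 0·2+1+8=9
col: 1 vs 9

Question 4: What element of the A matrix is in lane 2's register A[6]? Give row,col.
lane 2: grp=0 (2/4), tig=2 (2%4)
i=6: r=0+8=8, c=2*2+0+8=12

8,12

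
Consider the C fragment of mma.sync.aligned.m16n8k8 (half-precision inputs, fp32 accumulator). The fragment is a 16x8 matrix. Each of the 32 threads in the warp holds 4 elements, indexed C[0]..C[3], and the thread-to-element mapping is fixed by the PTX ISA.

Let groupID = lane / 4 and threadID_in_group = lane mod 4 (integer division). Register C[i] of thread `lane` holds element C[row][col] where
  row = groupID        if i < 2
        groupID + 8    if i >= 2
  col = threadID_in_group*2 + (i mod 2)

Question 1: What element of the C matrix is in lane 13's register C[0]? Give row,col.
3,2

L=13=>grp=13>>2=3, tig=13&3=1
[0]=>row 3+0=3  col 1·2+0=2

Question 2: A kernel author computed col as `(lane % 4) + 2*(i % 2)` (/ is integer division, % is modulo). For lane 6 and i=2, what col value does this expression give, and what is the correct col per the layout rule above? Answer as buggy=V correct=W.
buggy=2 correct=4

`(lane % 4) + 2*(i % 2)`[6,2]->2
lane 6: g=1 (6/4), t=2 (6%4)
i=2: r=1+8=9, c=2*2+0=4
col: 2 vs 4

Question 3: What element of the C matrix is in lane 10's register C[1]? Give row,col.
2,5

10: g=2,t=2
[1] (2+0,2*2+1) = (2,5)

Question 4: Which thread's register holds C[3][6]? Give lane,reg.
15,0

r=3->g=3,rb=0  c=6->t=3,b0=0
L=3*4+3=15  i=0*2+0=0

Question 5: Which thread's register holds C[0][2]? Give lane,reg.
r=0⇒gr=0,Rb=0  c=2⇒th=1,odd=0
L=0*4+1=1  i=0*2+0=0

1,0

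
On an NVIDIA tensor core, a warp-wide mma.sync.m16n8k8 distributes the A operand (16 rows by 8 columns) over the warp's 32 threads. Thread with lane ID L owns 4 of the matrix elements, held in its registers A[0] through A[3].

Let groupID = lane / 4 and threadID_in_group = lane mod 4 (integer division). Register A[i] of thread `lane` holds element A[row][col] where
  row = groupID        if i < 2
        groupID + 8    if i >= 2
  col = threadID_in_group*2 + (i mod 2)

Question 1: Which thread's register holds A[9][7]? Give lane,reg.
r=9⇒gr=1,Rb=1  c=7⇒th=3,odd=1
L=1*4+3=7  i=1*2+1=3

7,3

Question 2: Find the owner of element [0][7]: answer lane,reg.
r:0=>grp=0,rB=0  c:7=>tig=3,lo=1
L=0*4+3=3  i=0*2+1=1

3,1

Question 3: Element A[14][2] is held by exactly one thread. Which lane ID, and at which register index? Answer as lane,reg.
25,2

r=14→G=6,rhi=1  c=2→T=1,p=0
L=6*4+1=25  i=1*2+0=2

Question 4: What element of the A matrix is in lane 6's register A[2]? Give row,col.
L=6⇒gr=6>>2=1, th=6&3=2
[2]⇒row 1+8=9  col 2·2+0=4

9,4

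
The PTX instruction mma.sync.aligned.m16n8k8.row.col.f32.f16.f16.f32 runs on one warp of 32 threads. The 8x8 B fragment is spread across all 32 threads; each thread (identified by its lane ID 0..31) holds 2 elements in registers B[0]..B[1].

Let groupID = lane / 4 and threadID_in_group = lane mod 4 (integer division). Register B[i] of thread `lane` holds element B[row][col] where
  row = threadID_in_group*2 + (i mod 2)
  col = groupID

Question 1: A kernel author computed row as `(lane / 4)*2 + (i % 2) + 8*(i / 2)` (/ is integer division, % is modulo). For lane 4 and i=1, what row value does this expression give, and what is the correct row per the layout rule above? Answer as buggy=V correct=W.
`(lane / 4)*2 + (i % 2) + 8*(i / 2)`[4,1]⇒3
lane 4: gr=1 (4/4), th=0 (4%4)
i=1: r=0*2+1=1, c=gr=1
row: 3 vs 1

buggy=3 correct=1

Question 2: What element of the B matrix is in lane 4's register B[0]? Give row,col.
lane 4: gid=1 (4/4), tid=0 (4%4)
i=0: r=0*2+0=0, c=gid=1

0,1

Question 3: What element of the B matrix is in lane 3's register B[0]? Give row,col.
L=3→G=3>>2=0, T=3&3=3
[0]→row 3·2+0=6  col G=0

6,0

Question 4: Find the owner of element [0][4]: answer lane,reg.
16,0

c=4->g=4  r=0->t=0,b0=0
L=4*4+0=16  i=0=0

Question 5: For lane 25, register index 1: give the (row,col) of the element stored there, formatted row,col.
3,6

L=25→G=25>>2=6, T=25&3=1
[1]→row 1·2+1=3  col G=6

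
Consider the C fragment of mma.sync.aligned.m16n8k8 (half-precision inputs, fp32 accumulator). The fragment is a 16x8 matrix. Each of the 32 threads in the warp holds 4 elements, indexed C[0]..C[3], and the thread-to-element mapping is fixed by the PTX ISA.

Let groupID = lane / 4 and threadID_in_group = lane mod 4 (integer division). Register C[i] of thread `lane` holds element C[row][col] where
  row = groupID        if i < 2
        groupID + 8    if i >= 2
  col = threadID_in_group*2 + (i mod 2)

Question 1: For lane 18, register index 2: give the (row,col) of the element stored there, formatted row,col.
12,4

L=18->gid=18>>2=4, tid=18&3=2
[2]->row 4+8=12  col 2·2+0=4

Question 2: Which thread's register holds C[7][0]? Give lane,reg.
28,0

r: 7->gid=7,r8=0  c: 0->tid=0,i&1=0
L=7*4+0=28  i=0*2+0=0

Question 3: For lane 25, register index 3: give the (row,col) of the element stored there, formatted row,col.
14,3

lane 25: grp=6 (25/4), tig=1 (25%4)
i=3: r=6+8=14, c=1*2+1=3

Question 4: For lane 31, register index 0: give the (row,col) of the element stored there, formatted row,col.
7,6

31: gid=7,tid=3
[0] (7+0,3*2+0) = (7,6)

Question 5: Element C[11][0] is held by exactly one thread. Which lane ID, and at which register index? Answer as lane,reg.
12,2

r:11=>grp=3,rB=1  c:0=>tig=0,lo=0
L=3*4+0=12  i=1*2+0=2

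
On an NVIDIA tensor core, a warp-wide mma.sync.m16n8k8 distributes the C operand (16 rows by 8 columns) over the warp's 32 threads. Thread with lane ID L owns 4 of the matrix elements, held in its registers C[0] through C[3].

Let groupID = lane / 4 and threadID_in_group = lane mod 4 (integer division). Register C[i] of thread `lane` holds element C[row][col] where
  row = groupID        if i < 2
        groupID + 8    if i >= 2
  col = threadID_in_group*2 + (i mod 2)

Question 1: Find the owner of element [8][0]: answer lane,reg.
0,2

r=8→G=0,rhi=1  c=0→T=0,p=0
L=0*4+0=0  i=1*2+0=2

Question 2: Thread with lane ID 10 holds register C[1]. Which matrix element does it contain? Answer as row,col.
L=10->gid=10>>2=2, tid=10&3=2
[1]->row 2+0=2  col 2·2+1=5

2,5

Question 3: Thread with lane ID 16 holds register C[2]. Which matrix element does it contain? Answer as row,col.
lane 16: gr=4 (16/4), th=0 (16%4)
i=2: r=4+8=12, c=0*2+0=0

12,0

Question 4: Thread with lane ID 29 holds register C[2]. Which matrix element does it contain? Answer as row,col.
29: gr=7,th=1
[2] (7+8,1*2+0) = (15,2)

15,2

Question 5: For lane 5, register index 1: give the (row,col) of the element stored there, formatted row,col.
L=5→G=5>>2=1, T=5&3=1
[1]→row 1+0=1  col 1·2+1=3

1,3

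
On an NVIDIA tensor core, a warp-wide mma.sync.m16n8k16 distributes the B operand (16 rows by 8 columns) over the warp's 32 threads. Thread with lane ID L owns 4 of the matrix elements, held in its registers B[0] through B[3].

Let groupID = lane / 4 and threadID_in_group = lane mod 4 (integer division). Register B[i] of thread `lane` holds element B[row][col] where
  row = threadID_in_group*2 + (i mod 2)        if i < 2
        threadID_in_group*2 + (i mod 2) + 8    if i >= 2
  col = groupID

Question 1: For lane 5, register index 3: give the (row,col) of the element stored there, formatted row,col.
11,1

5: g=1,t=1
[3] (1*2+1+8,1) = (11,1)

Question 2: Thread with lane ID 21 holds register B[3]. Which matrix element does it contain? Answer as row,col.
11,5

L=21->g=21>>2=5, t=21&3=1
[3]->row 1·2+1+8=11  col g=5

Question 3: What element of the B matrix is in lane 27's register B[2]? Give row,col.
14,6

lane 27=>27/4=6, 27 mod 4=3
i=2  r:2·3+0+8=>14  c:6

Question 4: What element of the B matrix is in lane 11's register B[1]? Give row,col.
7,2

lane 11=>11/4=2, 11 mod 4=3
i=1  r:2·3+1+0=>7  c:2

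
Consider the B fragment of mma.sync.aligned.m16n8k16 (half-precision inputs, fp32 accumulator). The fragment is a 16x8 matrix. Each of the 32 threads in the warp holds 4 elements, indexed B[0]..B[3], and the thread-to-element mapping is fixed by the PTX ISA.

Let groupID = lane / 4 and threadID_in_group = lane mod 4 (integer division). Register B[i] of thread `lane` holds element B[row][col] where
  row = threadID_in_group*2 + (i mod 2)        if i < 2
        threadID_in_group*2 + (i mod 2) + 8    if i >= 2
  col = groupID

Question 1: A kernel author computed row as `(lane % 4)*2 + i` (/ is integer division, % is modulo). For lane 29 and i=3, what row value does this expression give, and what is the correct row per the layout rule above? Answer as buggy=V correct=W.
buggy=5 correct=11

`(lane % 4)*2 + i`[29,3]⇒5
29: gr=7,th=1
[3] (1*2+1+8,7) = (11,7)
row: 5 vs 11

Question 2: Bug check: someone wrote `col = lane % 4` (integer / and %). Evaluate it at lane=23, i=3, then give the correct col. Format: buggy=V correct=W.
buggy=3 correct=5

`lane % 4`[23,3]->3
L=23->gid=23>>2=5, tid=23&3=3
[3]->row 3·2+1+8=15  col gid=5
col: 3 vs 5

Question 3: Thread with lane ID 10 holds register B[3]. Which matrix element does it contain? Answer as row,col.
L=10=>grp=10>>2=2, tig=10&3=2
[3]=>row 2·2+1+8=13  col grp=2

13,2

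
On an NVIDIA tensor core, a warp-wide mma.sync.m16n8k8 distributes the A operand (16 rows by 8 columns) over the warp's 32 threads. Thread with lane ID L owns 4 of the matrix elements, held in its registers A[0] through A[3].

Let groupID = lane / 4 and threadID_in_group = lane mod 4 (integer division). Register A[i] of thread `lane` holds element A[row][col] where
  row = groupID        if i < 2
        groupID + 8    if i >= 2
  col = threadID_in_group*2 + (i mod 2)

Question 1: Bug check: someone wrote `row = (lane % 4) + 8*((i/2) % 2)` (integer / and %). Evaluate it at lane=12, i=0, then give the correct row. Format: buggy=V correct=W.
buggy=0 correct=3

`(lane % 4) + 8*((i/2) % 2)`[12,0]⇒0
lane 12: gr=3 (12/4), th=0 (12%4)
i=0: r=3+0=3, c=0*2+0=0
row: 0 vs 3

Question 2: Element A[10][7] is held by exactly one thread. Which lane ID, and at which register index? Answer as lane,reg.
r=10→G=2,rhi=1  c=7→T=3,p=1
L=2*4+3=11  i=1*2+1=3

11,3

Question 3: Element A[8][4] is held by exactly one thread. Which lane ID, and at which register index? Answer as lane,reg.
2,2

r=8->g=0,rb=1  c=4->t=2,b0=0
L=0*4+2=2  i=1*2+0=2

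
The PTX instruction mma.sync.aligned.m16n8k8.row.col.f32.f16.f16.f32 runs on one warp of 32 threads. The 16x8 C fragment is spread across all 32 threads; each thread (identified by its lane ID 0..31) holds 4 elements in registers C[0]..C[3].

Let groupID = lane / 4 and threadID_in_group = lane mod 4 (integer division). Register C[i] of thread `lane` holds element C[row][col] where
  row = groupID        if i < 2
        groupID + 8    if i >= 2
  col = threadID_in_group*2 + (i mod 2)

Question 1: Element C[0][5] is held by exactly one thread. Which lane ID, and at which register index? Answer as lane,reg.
2,1

r:0=>grp=0,rB=0  c:5=>tig=2,lo=1
L=0*4+2=2  i=0*2+1=1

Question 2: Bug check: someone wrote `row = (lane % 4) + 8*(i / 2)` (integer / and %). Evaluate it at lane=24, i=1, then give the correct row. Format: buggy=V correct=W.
`(lane % 4) + 8*(i / 2)`[24,1]->0
24: g=6,t=0
[1] (6+0,0*2+1) = (6,1)
row: 0 vs 6

buggy=0 correct=6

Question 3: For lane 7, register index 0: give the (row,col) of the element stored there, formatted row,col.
lane 7->7/4=1, 7 mod 4=3
i=0  r:1+0->1  c:2·3+0->6

1,6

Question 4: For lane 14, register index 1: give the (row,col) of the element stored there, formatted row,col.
L=14->g=14>>2=3, t=14&3=2
[1]->row 3+0=3  col 2·2+1=5

3,5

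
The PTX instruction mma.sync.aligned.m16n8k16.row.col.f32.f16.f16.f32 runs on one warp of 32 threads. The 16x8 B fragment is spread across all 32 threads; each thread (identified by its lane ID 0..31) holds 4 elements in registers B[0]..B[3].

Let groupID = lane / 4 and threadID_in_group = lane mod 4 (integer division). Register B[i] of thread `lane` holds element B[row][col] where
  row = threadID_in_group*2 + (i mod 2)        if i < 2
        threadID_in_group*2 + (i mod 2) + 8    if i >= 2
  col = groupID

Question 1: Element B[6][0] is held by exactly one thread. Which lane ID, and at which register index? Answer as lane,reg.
3,0

c=0→G=0  r=6→rhi=0,T=3,p=0
L=0*4+3=3  i=0*2+0=0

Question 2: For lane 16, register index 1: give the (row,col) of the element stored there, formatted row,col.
lane 16: g=4 (16/4), t=0 (16%4)
i=1: r=0*2+1+0=1, c=g=4

1,4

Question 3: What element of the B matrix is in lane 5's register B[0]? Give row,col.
2,1

5: grp=1,tig=1
[0] (1*2+0+0,1) = (2,1)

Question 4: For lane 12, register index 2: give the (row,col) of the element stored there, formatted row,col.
8,3

lane 12: gid=3 (12/4), tid=0 (12%4)
i=2: r=0*2+0+8=8, c=gid=3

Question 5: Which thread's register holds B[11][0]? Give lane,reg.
1,3

c:0=>grp=0  r:11=>rB=1,tig=1,lo=1
L=0*4+1=1  i=1*2+1=3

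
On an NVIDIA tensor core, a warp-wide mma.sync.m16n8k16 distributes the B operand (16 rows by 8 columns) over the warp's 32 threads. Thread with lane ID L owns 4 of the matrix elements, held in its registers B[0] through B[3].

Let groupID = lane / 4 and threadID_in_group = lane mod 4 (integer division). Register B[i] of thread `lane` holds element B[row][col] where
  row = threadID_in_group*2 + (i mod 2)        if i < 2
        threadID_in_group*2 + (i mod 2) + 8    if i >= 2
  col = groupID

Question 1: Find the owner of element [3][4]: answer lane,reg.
17,1

c=4->g=4  r=3->rb=0,t=1,b0=1
L=4*4+1=17  i=0*2+1=1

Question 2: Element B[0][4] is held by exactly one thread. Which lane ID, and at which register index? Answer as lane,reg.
16,0

c:4=>grp=4  r:0=>rB=0,tig=0,lo=0
L=4*4+0=16  i=0*2+0=0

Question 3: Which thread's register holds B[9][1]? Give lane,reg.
4,3

c:1=>grp=1  r:9=>rB=1,tig=0,lo=1
L=1*4+0=4  i=1*2+1=3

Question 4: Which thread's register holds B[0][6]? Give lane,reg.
24,0

c:6=>grp=6  r:0=>rB=0,tig=0,lo=0
L=6*4+0=24  i=0*2+0=0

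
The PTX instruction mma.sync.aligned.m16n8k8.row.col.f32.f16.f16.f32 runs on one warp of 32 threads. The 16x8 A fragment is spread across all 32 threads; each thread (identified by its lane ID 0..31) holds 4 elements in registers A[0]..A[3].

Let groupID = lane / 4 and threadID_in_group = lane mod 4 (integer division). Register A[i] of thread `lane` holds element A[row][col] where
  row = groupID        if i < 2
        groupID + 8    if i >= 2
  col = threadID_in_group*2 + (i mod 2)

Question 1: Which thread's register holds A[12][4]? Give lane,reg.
18,2

r: 12->gid=4,r8=1  c: 4->tid=2,i&1=0
L=4*4+2=18  i=1*2+0=2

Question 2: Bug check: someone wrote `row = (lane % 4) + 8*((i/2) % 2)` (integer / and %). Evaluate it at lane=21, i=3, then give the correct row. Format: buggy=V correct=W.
buggy=9 correct=13

`(lane % 4) + 8*((i/2) % 2)`[21,3]⇒9
lane 21: gr=5 (21/4), th=1 (21%4)
i=3: r=5+8=13, c=1*2+1=3
row: 9 vs 13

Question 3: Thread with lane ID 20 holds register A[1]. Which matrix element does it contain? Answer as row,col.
lane 20: grp=5 (20/4), tig=0 (20%4)
i=1: r=5+0=5, c=0*2+1=1

5,1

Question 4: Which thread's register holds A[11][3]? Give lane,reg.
13,3

r=11->g=3,rb=1  c=3->t=1,b0=1
L=3*4+1=13  i=1*2+1=3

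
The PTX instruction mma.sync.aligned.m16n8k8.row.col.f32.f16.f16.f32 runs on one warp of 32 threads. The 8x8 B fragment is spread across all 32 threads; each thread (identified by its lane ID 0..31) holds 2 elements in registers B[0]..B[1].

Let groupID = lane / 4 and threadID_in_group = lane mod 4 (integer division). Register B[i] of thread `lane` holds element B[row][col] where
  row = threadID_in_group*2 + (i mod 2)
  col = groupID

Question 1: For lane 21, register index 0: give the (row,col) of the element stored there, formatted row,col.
2,5

lane 21=>21/4=5, 21 mod 4=1
i=0  r:2·1+0=>2  c:5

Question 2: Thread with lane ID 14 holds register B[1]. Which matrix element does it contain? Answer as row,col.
5,3

lane 14: g=3 (14/4), t=2 (14%4)
i=1: r=2*2+1=5, c=g=3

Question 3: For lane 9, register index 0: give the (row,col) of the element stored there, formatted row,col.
2,2

lane 9=>9/4=2, 9 mod 4=1
i=0  r:2·1+0=>2  c:2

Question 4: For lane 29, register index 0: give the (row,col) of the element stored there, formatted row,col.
2,7

lane 29: G=7 (29/4), T=1 (29%4)
i=0: r=1*2+0=2, c=G=7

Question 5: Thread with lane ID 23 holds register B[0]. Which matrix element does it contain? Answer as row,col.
lane 23: gid=5 (23/4), tid=3 (23%4)
i=0: r=3*2+0=6, c=gid=5

6,5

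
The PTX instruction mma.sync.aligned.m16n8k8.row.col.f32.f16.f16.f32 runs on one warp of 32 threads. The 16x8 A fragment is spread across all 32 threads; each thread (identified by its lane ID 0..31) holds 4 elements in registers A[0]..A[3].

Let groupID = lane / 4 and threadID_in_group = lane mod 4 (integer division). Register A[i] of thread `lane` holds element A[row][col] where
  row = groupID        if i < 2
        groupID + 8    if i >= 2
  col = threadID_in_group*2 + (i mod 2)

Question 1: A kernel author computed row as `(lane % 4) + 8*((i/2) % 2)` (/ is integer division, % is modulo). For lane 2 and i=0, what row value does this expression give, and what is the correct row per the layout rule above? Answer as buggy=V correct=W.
buggy=2 correct=0

`(lane % 4) + 8*((i/2) % 2)`[2,0]⇒2
L=2⇒gr=2>>2=0, th=2&3=2
[0]⇒row 0+0=0  col 2·2+0=4
row: 2 vs 0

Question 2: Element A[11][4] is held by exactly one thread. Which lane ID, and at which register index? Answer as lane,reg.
r:11=>grp=3,rB=1  c:4=>tig=2,lo=0
L=3*4+2=14  i=1*2+0=2

14,2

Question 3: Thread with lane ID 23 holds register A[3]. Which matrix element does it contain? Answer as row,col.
23: G=5,T=3
[3] (5+8,3*2+1) = (13,7)

13,7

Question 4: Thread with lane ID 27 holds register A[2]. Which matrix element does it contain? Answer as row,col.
14,6

lane 27: g=6 (27/4), t=3 (27%4)
i=2: r=6+8=14, c=3*2+0=6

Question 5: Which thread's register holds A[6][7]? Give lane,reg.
r=6→G=6,rhi=0  c=7→T=3,p=1
L=6*4+3=27  i=0*2+1=1

27,1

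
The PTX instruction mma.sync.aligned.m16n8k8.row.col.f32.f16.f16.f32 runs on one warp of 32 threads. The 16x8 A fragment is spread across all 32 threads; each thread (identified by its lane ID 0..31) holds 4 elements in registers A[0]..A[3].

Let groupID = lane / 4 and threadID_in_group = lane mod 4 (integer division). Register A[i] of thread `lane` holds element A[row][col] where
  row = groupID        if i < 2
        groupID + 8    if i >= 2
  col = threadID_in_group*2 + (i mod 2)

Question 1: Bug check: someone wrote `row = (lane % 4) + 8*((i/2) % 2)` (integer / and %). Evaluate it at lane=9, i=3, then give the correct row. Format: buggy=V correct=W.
buggy=9 correct=10

`(lane % 4) + 8*((i/2) % 2)`[9,3]→9
lane 9: G=2 (9/4), T=1 (9%4)
i=3: r=2+8=10, c=1*2+1=3
row: 9 vs 10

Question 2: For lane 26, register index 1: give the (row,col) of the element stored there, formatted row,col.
L=26=>grp=26>>2=6, tig=26&3=2
[1]=>row 6+0=6  col 2·2+1=5

6,5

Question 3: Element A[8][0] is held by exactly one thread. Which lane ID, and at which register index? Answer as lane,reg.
r=8->g=0,rb=1  c=0->t=0,b0=0
L=0*4+0=0  i=1*2+0=2

0,2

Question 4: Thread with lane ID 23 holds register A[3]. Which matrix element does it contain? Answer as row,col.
L=23=>grp=23>>2=5, tig=23&3=3
[3]=>row 5+8=13  col 3·2+1=7

13,7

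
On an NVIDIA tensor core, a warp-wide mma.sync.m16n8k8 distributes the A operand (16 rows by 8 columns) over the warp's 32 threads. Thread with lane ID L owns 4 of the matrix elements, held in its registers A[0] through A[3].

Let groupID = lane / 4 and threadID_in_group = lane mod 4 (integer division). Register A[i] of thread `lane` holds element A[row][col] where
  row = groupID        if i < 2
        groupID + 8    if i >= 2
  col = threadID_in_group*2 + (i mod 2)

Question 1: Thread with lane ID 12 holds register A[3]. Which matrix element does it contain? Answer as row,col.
11,1

L=12=>grp=12>>2=3, tig=12&3=0
[3]=>row 3+8=11  col 0·2+1=1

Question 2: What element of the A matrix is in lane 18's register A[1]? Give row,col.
lane 18->18/4=4, 18 mod 4=2
i=1  r:4+0->4  c:2·2+1->5

4,5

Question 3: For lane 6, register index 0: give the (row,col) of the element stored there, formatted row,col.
1,4

lane 6=>6/4=1, 6 mod 4=2
i=0  r:1+0=>1  c:2·2+0=>4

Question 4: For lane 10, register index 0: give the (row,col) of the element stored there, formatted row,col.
10: gid=2,tid=2
[0] (2+0,2*2+0) = (2,4)

2,4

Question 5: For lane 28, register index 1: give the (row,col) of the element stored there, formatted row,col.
lane 28->28/4=7, 28 mod 4=0
i=1  r:7+0->7  c:2·0+1->1

7,1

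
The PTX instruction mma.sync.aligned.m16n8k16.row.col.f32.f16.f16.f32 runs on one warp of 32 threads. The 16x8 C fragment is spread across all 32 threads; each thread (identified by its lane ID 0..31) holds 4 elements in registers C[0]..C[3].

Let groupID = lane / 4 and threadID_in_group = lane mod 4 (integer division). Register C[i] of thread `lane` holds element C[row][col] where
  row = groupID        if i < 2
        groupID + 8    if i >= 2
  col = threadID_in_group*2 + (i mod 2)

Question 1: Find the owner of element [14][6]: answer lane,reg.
27,2

r:14=>grp=6,rB=1  c:6=>tig=3,lo=0
L=6*4+3=27  i=1*2+0=2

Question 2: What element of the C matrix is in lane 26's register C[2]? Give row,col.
lane 26->26/4=6, 26 mod 4=2
i=2  r:6+8->14  c:2·2+0->4

14,4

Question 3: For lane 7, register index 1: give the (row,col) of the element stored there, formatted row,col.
lane 7: g=1 (7/4), t=3 (7%4)
i=1: r=1+0=1, c=3*2+1=7

1,7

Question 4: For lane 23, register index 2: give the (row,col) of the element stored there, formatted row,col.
13,6

23: gr=5,th=3
[2] (5+8,3*2+0) = (13,6)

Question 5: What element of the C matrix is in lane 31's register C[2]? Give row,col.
L=31->g=31>>2=7, t=31&3=3
[2]->row 7+8=15  col 3·2+0=6

15,6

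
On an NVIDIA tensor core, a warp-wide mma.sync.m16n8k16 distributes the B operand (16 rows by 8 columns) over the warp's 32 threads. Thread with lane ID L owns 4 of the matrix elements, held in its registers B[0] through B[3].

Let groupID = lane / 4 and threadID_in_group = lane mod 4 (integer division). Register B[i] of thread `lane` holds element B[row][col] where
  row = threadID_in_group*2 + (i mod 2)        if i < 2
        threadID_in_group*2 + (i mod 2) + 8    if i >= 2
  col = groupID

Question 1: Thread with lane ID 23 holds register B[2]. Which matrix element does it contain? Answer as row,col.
lane 23->23/4=5, 23 mod 4=3
i=2  r:2·3+0+8->14  c:5

14,5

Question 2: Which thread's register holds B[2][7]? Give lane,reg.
c=7⇒gr=7  r=2⇒Rb=0,th=1,odd=0
L=7*4+1=29  i=0*2+0=0

29,0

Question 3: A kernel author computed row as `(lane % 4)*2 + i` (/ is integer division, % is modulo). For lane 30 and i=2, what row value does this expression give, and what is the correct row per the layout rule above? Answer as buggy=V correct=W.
`(lane % 4)*2 + i`[30,2]->6
L=30->g=30>>2=7, t=30&3=2
[2]->row 2·2+0+8=12  col g=7
row: 6 vs 12

buggy=6 correct=12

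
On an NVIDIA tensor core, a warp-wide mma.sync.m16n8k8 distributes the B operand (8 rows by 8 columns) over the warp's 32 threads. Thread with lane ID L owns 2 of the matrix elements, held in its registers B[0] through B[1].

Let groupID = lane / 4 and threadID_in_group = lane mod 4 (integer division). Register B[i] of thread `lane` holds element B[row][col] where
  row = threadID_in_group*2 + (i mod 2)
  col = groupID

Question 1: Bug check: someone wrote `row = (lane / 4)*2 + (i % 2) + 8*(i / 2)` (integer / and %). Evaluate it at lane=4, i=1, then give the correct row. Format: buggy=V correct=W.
`(lane / 4)*2 + (i % 2) + 8*(i / 2)`[4,1]->3
lane 4->4/4=1, 4 mod 4=0
i=1  r:2·0+1->1  c:1
row: 3 vs 1

buggy=3 correct=1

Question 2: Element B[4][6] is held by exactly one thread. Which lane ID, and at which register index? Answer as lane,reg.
c=6→G=6  r=4→T=2,p=0
L=6*4+2=26  i=0=0

26,0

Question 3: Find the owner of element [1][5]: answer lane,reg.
c:5=>grp=5  r:1=>tig=0,lo=1
L=5*4+0=20  i=1=1

20,1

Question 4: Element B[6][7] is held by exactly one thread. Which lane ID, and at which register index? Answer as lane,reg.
31,0

c=7⇒gr=7  r=6⇒th=3,odd=0
L=7*4+3=31  i=0=0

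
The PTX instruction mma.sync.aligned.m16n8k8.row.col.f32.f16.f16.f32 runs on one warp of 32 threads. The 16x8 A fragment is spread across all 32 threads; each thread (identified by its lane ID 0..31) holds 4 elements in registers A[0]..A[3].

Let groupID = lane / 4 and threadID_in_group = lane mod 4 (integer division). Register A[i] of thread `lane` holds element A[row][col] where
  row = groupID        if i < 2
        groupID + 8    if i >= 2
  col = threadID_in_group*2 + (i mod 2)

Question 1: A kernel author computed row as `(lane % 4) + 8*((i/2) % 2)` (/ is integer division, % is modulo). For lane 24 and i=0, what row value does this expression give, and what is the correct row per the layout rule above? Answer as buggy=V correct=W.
buggy=0 correct=6

`(lane % 4) + 8*((i/2) % 2)`[24,0]=>0
lane 24=>24/4=6, 24 mod 4=0
i=0  r:6+0=>6  c:2·0+0=>0
row: 0 vs 6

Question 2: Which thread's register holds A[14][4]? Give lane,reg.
r=14⇒gr=6,Rb=1  c=4⇒th=2,odd=0
L=6*4+2=26  i=1*2+0=2

26,2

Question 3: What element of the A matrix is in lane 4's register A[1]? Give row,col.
4: gr=1,th=0
[1] (1+0,0*2+1) = (1,1)

1,1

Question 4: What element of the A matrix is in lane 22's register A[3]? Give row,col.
L=22->gid=22>>2=5, tid=22&3=2
[3]->row 5+8=13  col 2·2+1=5

13,5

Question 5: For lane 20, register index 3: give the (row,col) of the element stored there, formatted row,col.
13,1

L=20=>grp=20>>2=5, tig=20&3=0
[3]=>row 5+8=13  col 0·2+1=1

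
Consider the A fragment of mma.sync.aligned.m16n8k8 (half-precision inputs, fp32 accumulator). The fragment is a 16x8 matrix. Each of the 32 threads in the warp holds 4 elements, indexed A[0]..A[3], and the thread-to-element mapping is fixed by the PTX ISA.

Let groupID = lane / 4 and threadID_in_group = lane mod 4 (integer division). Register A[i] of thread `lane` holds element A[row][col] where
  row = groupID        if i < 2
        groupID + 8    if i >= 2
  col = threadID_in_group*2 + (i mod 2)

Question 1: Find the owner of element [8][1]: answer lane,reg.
r: 8->gid=0,r8=1  c: 1->tid=0,i&1=1
L=0*4+0=0  i=1*2+1=3

0,3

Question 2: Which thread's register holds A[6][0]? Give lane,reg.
r=6⇒gr=6,Rb=0  c=0⇒th=0,odd=0
L=6*4+0=24  i=0*2+0=0

24,0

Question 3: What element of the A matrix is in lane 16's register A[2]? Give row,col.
12,0

L=16→G=16>>2=4, T=16&3=0
[2]→row 4+8=12  col 0·2+0=0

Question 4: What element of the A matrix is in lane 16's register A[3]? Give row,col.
12,1

16: g=4,t=0
[3] (4+8,0*2+1) = (12,1)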